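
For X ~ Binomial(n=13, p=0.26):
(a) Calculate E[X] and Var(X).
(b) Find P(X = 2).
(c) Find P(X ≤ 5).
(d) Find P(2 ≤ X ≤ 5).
(a) E[X] = 3.3800, Var(X) = 2.5012
(b) P(X = 2) = 0.192128
(c) P(X ≤ 5) = 0.905646
(d) P(2 ≤ X ≤ 5) = 0.794555

We have X ~ Binomial(n=13, p=0.26).

(a) Moments:
E[X] = 3.3800
Var(X) = 2.5012
σ = √Var(X) = 1.5815

(b) Point probability using PMF:
P(X = 2) = 0.192128

(c) Cumulative probability using CDF:
P(X ≤ 5) = F(5) = 0.905646

(d) Range probability:
P(2 ≤ X ≤ 5) = P(X ≤ 5) - P(X ≤ 1)
                   = F(5) - F(1)
                   = 0.905646 - 0.111091
                   = 0.794555

This means approximately 79.5% of outcomes fall in the interval [2, 5].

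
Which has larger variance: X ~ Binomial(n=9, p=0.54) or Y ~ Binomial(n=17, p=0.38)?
Y has larger variance (4.0052 > 2.2356)

Compute the variance for each distribution:

X ~ Binomial(n=9, p=0.54):
Var(X) = 2.2356

Y ~ Binomial(n=17, p=0.38):
Var(Y) = 4.0052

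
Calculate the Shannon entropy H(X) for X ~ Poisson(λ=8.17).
2.4582 nats

We have X ~ Poisson(λ=8.17).

The Shannon entropy measures the uncertainty or information content of the distribution.

For a Poisson distribution with λ=8.17:
H(X) = 2.4582 nats

(In bits, this would be 3.5464 bits.)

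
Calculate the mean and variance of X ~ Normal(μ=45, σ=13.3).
E[X] = 45.0000, Var(X) = 176.8900

We have X ~ Normal(μ=45, σ=13.3).

For a Normal distribution with μ=45, σ=13.3:

Expected value:
E[X] = 45.0000

Variance:
Var(X) = 176.8900

Standard deviation:
σ = √Var(X) = 13.3000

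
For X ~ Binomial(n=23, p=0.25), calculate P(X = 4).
0.146256

We have X ~ Binomial(n=23, p=0.25).

For a Binomial distribution, the PMF gives us the probability of each outcome.

Using the PMF formula:
P(X = 4) = 0.146256

Rounded to 4 decimal places: 0.1463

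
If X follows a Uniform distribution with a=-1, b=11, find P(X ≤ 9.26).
0.855000

We have X ~ Uniform(a=-1, b=11).

The CDF gives us P(X ≤ k).

Using the CDF:
P(X ≤ 9.26) = 0.855000

This means there's approximately a 85.5% chance that X is at most 9.26.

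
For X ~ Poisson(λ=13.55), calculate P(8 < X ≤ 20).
0.886617

We have X ~ Poisson(λ=13.55).

To find P(8 < X ≤ 20), we use:
P(8 < X ≤ 20) = P(X ≤ 20) - P(X ≤ 8)
                 = F(20) - F(8)
                 = 0.963756 - 0.077139
                 = 0.886617

So there's approximately a 88.7% chance that X falls in this range.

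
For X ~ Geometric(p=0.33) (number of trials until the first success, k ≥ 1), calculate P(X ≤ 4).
0.798489

We have X ~ Geometric(p=0.33) (number of trials until the first success, k ≥ 1).

The CDF gives us P(X ≤ k).

Using the CDF:
P(X ≤ 4) = 0.798489

This means there's approximately a 79.8% chance that X is at most 4.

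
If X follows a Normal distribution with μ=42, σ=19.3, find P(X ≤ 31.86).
0.299657

We have X ~ Normal(μ=42, σ=19.3).

The CDF gives us P(X ≤ k).

Using the CDF:
P(X ≤ 31.86) = 0.299657

This means there's approximately a 30.0% chance that X is at most 31.86.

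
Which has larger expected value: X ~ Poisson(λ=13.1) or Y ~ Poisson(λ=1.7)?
X has larger mean (13.1000 > 1.7000)

Compute the expected value for each distribution:

X ~ Poisson(λ=13.1):
E[X] = 13.1000

Y ~ Poisson(λ=1.7):
E[Y] = 1.7000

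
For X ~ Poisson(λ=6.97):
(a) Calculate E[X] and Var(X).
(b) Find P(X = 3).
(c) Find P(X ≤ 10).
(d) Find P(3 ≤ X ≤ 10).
(a) E[X] = 6.9700, Var(X) = 6.9700
(b) P(X = 3) = 0.053029
(c) P(X ≤ 10) = 0.903595
(d) P(3 ≤ X ≤ 10) = 0.873281

We have X ~ Poisson(λ=6.97).

(a) Moments:
E[X] = 6.9700
Var(X) = 6.9700
σ = √Var(X) = 2.6401

(b) Point probability using PMF:
P(X = 3) = 0.053029

(c) Cumulative probability using CDF:
P(X ≤ 10) = F(10) = 0.903595

(d) Range probability:
P(3 ≤ X ≤ 10) = P(X ≤ 10) - P(X ≤ 2)
                   = F(10) - F(2)
                   = 0.903595 - 0.030314
                   = 0.873281

This means approximately 87.3% of outcomes fall in the interval [3, 10].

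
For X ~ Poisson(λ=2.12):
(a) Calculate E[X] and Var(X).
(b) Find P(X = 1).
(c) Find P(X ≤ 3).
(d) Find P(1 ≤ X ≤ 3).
(a) E[X] = 2.1200, Var(X) = 2.1200
(b) P(X = 1) = 0.254467
(c) P(X ≤ 3) = 0.834847
(d) P(1 ≤ X ≤ 3) = 0.714815

We have X ~ Poisson(λ=2.12).

(a) Moments:
E[X] = 2.1200
Var(X) = 2.1200
σ = √Var(X) = 1.4560

(b) Point probability using PMF:
P(X = 1) = 0.254467

(c) Cumulative probability using CDF:
P(X ≤ 3) = F(3) = 0.834847

(d) Range probability:
P(1 ≤ X ≤ 3) = P(X ≤ 3) - P(X ≤ 0)
                   = F(3) - F(0)
                   = 0.834847 - 0.120032
                   = 0.714815

This means approximately 71.5% of outcomes fall in the interval [1, 3].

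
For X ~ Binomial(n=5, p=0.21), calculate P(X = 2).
0.217430

We have X ~ Binomial(n=5, p=0.21).

For a Binomial distribution, the PMF gives us the probability of each outcome.

Using the PMF formula:
P(X = 2) = 0.217430

Rounded to 4 decimal places: 0.2174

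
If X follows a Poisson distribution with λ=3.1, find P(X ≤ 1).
0.184702

We have X ~ Poisson(λ=3.1).

The CDF gives us P(X ≤ k).

Using the CDF:
P(X ≤ 1) = 0.184702

This means there's approximately a 18.5% chance that X is at most 1.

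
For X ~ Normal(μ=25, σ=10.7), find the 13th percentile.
12.9476

We have X ~ Normal(μ=25, σ=10.7).

We want to find x such that P(X ≤ x) = 0.13.

This is the 13th percentile, which means 13% of values fall below this point.

Using the inverse CDF (quantile function):
x = F⁻¹(0.13) = 12.9476

Verification: P(X ≤ 12.9476) = 0.13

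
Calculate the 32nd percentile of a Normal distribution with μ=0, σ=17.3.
-8.0912

We have X ~ Normal(μ=0, σ=17.3).

We want to find x such that P(X ≤ x) = 0.32.

This is the 32nd percentile, which means 32% of values fall below this point.

Using the inverse CDF (quantile function):
x = F⁻¹(0.32) = -8.0912

Verification: P(X ≤ -8.0912) = 0.32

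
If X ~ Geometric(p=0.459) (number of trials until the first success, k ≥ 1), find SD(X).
1.6025

We have X ~ Geometric(p=0.459) (number of trials until the first success, k ≥ 1).

For a Geometric distribution with p=0.459 (number of trials until the first success, k ≥ 1):
σ = √Var(X) = 1.6025

The standard deviation is the square root of the variance.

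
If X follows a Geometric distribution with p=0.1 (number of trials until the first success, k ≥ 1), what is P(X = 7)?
0.053144

We have X ~ Geometric(p=0.1) (number of trials until the first success, k ≥ 1).

For a Geometric distribution, the PMF gives us the probability of each outcome.

Using the PMF formula:
P(X = 7) = 0.053144

Rounded to 4 decimal places: 0.0531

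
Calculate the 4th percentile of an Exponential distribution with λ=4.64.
0.0088

We have X ~ Exponential(λ=4.64).

We want to find x such that P(X ≤ x) = 0.04.

This is the 4th percentile, which means 4% of values fall below this point.

Using the inverse CDF (quantile function):
x = F⁻¹(0.04) = 0.0088

Verification: P(X ≤ 0.0088) = 0.04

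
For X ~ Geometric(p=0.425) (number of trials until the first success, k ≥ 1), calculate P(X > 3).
0.190109

We have X ~ Geometric(p=0.425) (number of trials until the first success, k ≥ 1).

P(X > 3) = 1 - P(X ≤ 3)
                = 1 - F(3)
                = 1 - 0.809891
                = 0.190109

So there's approximately a 19.0% chance that X exceeds 3.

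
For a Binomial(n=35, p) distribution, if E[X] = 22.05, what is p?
p = 0.63

For a Binomial(n, p) distribution:
E[X] = n × p

Given n = 35 and E[X] = 22.05:
22.05 = 35 × p
p = 22.05 / 35 = 0.63

Verification: Binomial(35, 0.63) has E[X] = 22.05 ✓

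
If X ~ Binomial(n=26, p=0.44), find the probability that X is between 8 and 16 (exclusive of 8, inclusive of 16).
0.855077

We have X ~ Binomial(n=26, p=0.44).

To find P(8 < X ≤ 16), we use:
P(8 < X ≤ 16) = P(X ≤ 16) - P(X ≤ 8)
                 = F(16) - F(8)
                 = 0.976954 - 0.121878
                 = 0.855077

So there's approximately a 85.5% chance that X falls in this range.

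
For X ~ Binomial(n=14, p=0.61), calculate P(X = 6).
0.082804

We have X ~ Binomial(n=14, p=0.61).

For a Binomial distribution, the PMF gives us the probability of each outcome.

Using the PMF formula:
P(X = 6) = 0.082804

Rounded to 4 decimal places: 0.0828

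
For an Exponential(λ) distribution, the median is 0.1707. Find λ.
λ = 4.0606

For X ~ Exponential(λ), the CDF is F(x) = 1 - e^(-λx).
The median m satisfies F(m) = 0.5:
1 - e^(-λm) = 0.5
e^(-λm) = 0.5
λm = ln(2)
m = ln(2) / λ

Given m = 0.1707:
λ = ln(2) / 0.1707 = 0.693147 / 0.1707 = 4.0606

Verification: ln(2) / 4.0606 = 0.1707 ✓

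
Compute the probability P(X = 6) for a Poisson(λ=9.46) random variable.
0.077551

We have X ~ Poisson(λ=9.46).

For a Poisson distribution, the PMF gives us the probability of each outcome.

Using the PMF formula:
P(X = 6) = 0.077551

Rounded to 4 decimal places: 0.0776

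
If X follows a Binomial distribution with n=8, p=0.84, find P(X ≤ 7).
0.752124

We have X ~ Binomial(n=8, p=0.84).

The CDF gives us P(X ≤ k).

Using the CDF:
P(X ≤ 7) = 0.752124

This means there's approximately a 75.2% chance that X is at most 7.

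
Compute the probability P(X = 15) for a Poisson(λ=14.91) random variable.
0.102408

We have X ~ Poisson(λ=14.91).

For a Poisson distribution, the PMF gives us the probability of each outcome.

Using the PMF formula:
P(X = 15) = 0.102408

Rounded to 4 decimal places: 0.1024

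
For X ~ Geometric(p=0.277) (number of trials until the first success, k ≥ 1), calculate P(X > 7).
0.103269

We have X ~ Geometric(p=0.277) (number of trials until the first success, k ≥ 1).

P(X > 7) = 1 - P(X ≤ 7)
                = 1 - F(7)
                = 1 - 0.896731
                = 0.103269

So there's approximately a 10.3% chance that X exceeds 7.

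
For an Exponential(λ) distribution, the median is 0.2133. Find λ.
λ = 3.2496

For X ~ Exponential(λ), the CDF is F(x) = 1 - e^(-λx).
The median m satisfies F(m) = 0.5:
1 - e^(-λm) = 0.5
e^(-λm) = 0.5
λm = ln(2)
m = ln(2) / λ

Given m = 0.2133:
λ = ln(2) / 0.2133 = 0.693147 / 0.2133 = 3.2496

Verification: ln(2) / 3.2496 = 0.2133 ✓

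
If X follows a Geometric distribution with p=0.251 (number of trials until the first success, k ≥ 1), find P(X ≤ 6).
0.823441

We have X ~ Geometric(p=0.251) (number of trials until the first success, k ≥ 1).

The CDF gives us P(X ≤ k).

Using the CDF:
P(X ≤ 6) = 0.823441

This means there's approximately a 82.3% chance that X is at most 6.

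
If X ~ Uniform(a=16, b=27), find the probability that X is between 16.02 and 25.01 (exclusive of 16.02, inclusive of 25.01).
0.817273

We have X ~ Uniform(a=16, b=27).

To find P(16.02 < X ≤ 25.01), we use:
P(16.02 < X ≤ 25.01) = P(X ≤ 25.01) - P(X ≤ 16.02)
                 = F(25.01) - F(16.02)
                 = 0.819091 - 0.001818
                 = 0.817273

So there's approximately a 81.7% chance that X falls in this range.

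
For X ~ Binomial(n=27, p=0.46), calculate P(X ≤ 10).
0.230309

We have X ~ Binomial(n=27, p=0.46).

The CDF gives us P(X ≤ k).

Using the CDF:
P(X ≤ 10) = 0.230309

This means there's approximately a 23.0% chance that X is at most 10.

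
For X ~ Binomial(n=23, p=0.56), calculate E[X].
12.8800

We have X ~ Binomial(n=23, p=0.56).

For a Binomial distribution with n=23, p=0.56:
E[X] = 12.8800

This is the expected (average) value of X.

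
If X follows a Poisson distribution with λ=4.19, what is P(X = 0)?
0.015146

We have X ~ Poisson(λ=4.19).

For a Poisson distribution, the PMF gives us the probability of each outcome.

Using the PMF formula:
P(X = 0) = 0.015146

Rounded to 4 decimal places: 0.0151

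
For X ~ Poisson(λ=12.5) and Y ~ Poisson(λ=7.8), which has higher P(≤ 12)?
Y has higher probability (P(Y ≤ 12) = 0.9454 > P(X ≤ 12) = 0.5190)

Compute P(≤ 12) for each distribution:

X ~ Poisson(λ=12.5):
P(X ≤ 12) = 0.5190

Y ~ Poisson(λ=7.8):
P(Y ≤ 12) = 0.9454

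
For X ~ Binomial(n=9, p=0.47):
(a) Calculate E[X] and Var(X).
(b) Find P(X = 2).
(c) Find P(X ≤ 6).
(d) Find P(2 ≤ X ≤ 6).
(a) E[X] = 4.2300, Var(X) = 2.2419
(b) P(X = 2) = 0.093418
(c) P(X ≤ 6) = 0.936291
(d) P(2 ≤ X ≤ 6) = 0.906656

We have X ~ Binomial(n=9, p=0.47).

(a) Moments:
E[X] = 4.2300
Var(X) = 2.2419
σ = √Var(X) = 1.4973

(b) Point probability using PMF:
P(X = 2) = 0.093418

(c) Cumulative probability using CDF:
P(X ≤ 6) = F(6) = 0.936291

(d) Range probability:
P(2 ≤ X ≤ 6) = P(X ≤ 6) - P(X ≤ 1)
                   = F(6) - F(1)
                   = 0.936291 - 0.029636
                   = 0.906656

This means approximately 90.7% of outcomes fall in the interval [2, 6].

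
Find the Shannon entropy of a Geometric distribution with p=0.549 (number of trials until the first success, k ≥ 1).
1.2538 nats

We have X ~ Geometric(p=0.549) (number of trials until the first success, k ≥ 1).

The Shannon entropy measures the uncertainty or information content of the distribution.

For a Geometric distribution with p=0.549 (number of trials until the first success, k ≥ 1):
H(X) = 1.2538 nats

(In bits, this would be 1.8089 bits.)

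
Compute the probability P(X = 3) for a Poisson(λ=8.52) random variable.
0.020558

We have X ~ Poisson(λ=8.52).

For a Poisson distribution, the PMF gives us the probability of each outcome.

Using the PMF formula:
P(X = 3) = 0.020558

Rounded to 4 decimal places: 0.0206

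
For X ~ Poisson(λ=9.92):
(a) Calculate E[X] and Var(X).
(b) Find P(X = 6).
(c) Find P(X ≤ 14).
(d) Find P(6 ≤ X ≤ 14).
(a) E[X] = 9.9200, Var(X) = 9.9200
(b) P(X = 6) = 0.065093
(c) P(X ≤ 14) = 0.920641
(d) P(6 ≤ X ≤ 14) = 0.850467

We have X ~ Poisson(λ=9.92).

(a) Moments:
E[X] = 9.9200
Var(X) = 9.9200
σ = √Var(X) = 3.1496

(b) Point probability using PMF:
P(X = 6) = 0.065093

(c) Cumulative probability using CDF:
P(X ≤ 14) = F(14) = 0.920641

(d) Range probability:
P(6 ≤ X ≤ 14) = P(X ≤ 14) - P(X ≤ 5)
                   = F(14) - F(5)
                   = 0.920641 - 0.070174
                   = 0.850467

This means approximately 85.0% of outcomes fall in the interval [6, 14].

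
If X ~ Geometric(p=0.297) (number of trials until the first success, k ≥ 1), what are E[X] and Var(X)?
E[X] = 3.3670, Var(X) = 7.9697

We have X ~ Geometric(p=0.297) (number of trials until the first success, k ≥ 1).

For a Geometric distribution with p=0.297 (number of trials until the first success, k ≥ 1):

Expected value:
E[X] = 3.3670

Variance:
Var(X) = 7.9697

Standard deviation:
σ = √Var(X) = 2.8231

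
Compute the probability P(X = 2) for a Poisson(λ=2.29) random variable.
0.265526

We have X ~ Poisson(λ=2.29).

For a Poisson distribution, the PMF gives us the probability of each outcome.

Using the PMF formula:
P(X = 2) = 0.265526

Rounded to 4 decimal places: 0.2655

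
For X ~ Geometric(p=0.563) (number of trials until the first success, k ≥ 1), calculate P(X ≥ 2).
0.437000

We have X ~ Geometric(p=0.563) (number of trials until the first success, k ≥ 1).

For discrete distributions, P(X ≥ 2) = 1 - P(X ≤ 1).

P(X ≤ 1) = 0.563000
P(X ≥ 2) = 1 - 0.563000 = 0.437000

So there's approximately a 43.7% chance that X is at least 2.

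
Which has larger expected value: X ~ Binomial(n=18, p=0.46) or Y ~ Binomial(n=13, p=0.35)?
X has larger mean (8.2800 > 4.5500)

Compute the expected value for each distribution:

X ~ Binomial(n=18, p=0.46):
E[X] = 8.2800

Y ~ Binomial(n=13, p=0.35):
E[Y] = 4.5500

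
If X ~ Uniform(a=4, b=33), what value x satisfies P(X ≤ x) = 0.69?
24.0100

We have X ~ Uniform(a=4, b=33).

We want to find x such that P(X ≤ x) = 0.69.

This is the 69th percentile, which means 69% of values fall below this point.

Using the inverse CDF (quantile function):
x = F⁻¹(0.69) = 24.0100

Verification: P(X ≤ 24.0100) = 0.69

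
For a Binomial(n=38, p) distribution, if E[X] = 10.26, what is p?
p = 0.27

For a Binomial(n, p) distribution:
E[X] = n × p

Given n = 38 and E[X] = 10.26:
10.26 = 38 × p
p = 10.26 / 38 = 0.27

Verification: Binomial(38, 0.27) has E[X] = 10.26 ✓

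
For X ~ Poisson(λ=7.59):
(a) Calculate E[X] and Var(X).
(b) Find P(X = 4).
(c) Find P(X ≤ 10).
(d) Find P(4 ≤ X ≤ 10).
(a) E[X] = 7.5900, Var(X) = 7.5900
(b) P(X = 4) = 0.069897
(c) P(X ≤ 10) = 0.854398
(d) P(4 ≤ X ≤ 10) = 0.798660

We have X ~ Poisson(λ=7.59).

(a) Moments:
E[X] = 7.5900
Var(X) = 7.5900
σ = √Var(X) = 2.7550

(b) Point probability using PMF:
P(X = 4) = 0.069897

(c) Cumulative probability using CDF:
P(X ≤ 10) = F(10) = 0.854398

(d) Range probability:
P(4 ≤ X ≤ 10) = P(X ≤ 10) - P(X ≤ 3)
                   = F(10) - F(3)
                   = 0.854398 - 0.055739
                   = 0.798660

This means approximately 79.9% of outcomes fall in the interval [4, 10].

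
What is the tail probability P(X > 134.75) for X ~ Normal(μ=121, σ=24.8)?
0.289640

We have X ~ Normal(μ=121, σ=24.8).

P(X > 134.75) = 1 - P(X ≤ 134.75)
                = 1 - F(134.75)
                = 1 - 0.710360
                = 0.289640

So there's approximately a 29.0% chance that X exceeds 134.75.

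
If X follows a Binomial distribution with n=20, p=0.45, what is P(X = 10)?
0.159349

We have X ~ Binomial(n=20, p=0.45).

For a Binomial distribution, the PMF gives us the probability of each outcome.

Using the PMF formula:
P(X = 10) = 0.159349

Rounded to 4 decimal places: 0.1593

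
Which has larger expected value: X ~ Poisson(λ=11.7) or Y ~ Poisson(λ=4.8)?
X has larger mean (11.7000 > 4.8000)

Compute the expected value for each distribution:

X ~ Poisson(λ=11.7):
E[X] = 11.7000

Y ~ Poisson(λ=4.8):
E[Y] = 4.8000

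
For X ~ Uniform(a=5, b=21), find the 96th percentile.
20.3600

We have X ~ Uniform(a=5, b=21).

We want to find x such that P(X ≤ x) = 0.96.

This is the 96th percentile, which means 96% of values fall below this point.

Using the inverse CDF (quantile function):
x = F⁻¹(0.96) = 20.3600

Verification: P(X ≤ 20.3600) = 0.96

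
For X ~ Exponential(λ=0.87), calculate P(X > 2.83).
0.085256

We have X ~ Exponential(λ=0.87).

P(X > 2.83) = 1 - P(X ≤ 2.83)
                = 1 - F(2.83)
                = 1 - 0.914744
                = 0.085256

So there's approximately a 8.5% chance that X exceeds 2.83.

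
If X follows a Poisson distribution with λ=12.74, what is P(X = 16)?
0.067481

We have X ~ Poisson(λ=12.74).

For a Poisson distribution, the PMF gives us the probability of each outcome.

Using the PMF formula:
P(X = 16) = 0.067481

Rounded to 4 decimal places: 0.0675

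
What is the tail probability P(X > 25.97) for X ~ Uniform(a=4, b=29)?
0.121200

We have X ~ Uniform(a=4, b=29).

P(X > 25.97) = 1 - P(X ≤ 25.97)
                = 1 - F(25.97)
                = 1 - 0.878800
                = 0.121200

So there's approximately a 12.1% chance that X exceeds 25.97.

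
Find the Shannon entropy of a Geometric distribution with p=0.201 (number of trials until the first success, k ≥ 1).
2.4964 nats

We have X ~ Geometric(p=0.201) (number of trials until the first success, k ≥ 1).

The Shannon entropy measures the uncertainty or information content of the distribution.

For a Geometric distribution with p=0.201 (number of trials until the first success, k ≥ 1):
H(X) = 2.4964 nats

(In bits, this would be 3.6016 bits.)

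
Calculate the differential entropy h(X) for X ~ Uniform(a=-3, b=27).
3.4012 nats

We have X ~ Uniform(a=-3, b=27).

The differential entropy measures the uncertainty or information content of the distribution.

For a Uniform distribution with a=-3, b=27:
h(X) = 3.4012 nats

(In bits, this would be 4.9069 bits.)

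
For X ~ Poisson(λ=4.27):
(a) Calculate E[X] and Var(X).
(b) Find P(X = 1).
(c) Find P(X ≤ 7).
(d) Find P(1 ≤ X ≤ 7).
(a) E[X] = 4.2700, Var(X) = 4.2700
(b) P(X = 1) = 0.059702
(c) P(X ≤ 7) = 0.931143
(d) P(1 ≤ X ≤ 7) = 0.917161

We have X ~ Poisson(λ=4.27).

(a) Moments:
E[X] = 4.2700
Var(X) = 4.2700
σ = √Var(X) = 2.0664

(b) Point probability using PMF:
P(X = 1) = 0.059702

(c) Cumulative probability using CDF:
P(X ≤ 7) = F(7) = 0.931143

(d) Range probability:
P(1 ≤ X ≤ 7) = P(X ≤ 7) - P(X ≤ 0)
                   = F(7) - F(0)
                   = 0.931143 - 0.013982
                   = 0.917161

This means approximately 91.7% of outcomes fall in the interval [1, 7].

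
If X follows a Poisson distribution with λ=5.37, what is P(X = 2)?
0.067105

We have X ~ Poisson(λ=5.37).

For a Poisson distribution, the PMF gives us the probability of each outcome.

Using the PMF formula:
P(X = 2) = 0.067105

Rounded to 4 decimal places: 0.0671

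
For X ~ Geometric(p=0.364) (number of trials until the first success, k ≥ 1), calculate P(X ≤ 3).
0.742741

We have X ~ Geometric(p=0.364) (number of trials until the first success, k ≥ 1).

The CDF gives us P(X ≤ k).

Using the CDF:
P(X ≤ 3) = 0.742741

This means there's approximately a 74.3% chance that X is at most 3.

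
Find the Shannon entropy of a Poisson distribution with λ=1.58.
1.5695 nats

We have X ~ Poisson(λ=1.58).

The Shannon entropy measures the uncertainty or information content of the distribution.

For a Poisson distribution with λ=1.58:
H(X) = 1.5695 nats

(In bits, this would be 2.2643 bits.)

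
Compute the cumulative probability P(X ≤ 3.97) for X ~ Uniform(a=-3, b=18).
0.331905

We have X ~ Uniform(a=-3, b=18).

The CDF gives us P(X ≤ k).

Using the CDF:
P(X ≤ 3.97) = 0.331905

This means there's approximately a 33.2% chance that X is at most 3.97.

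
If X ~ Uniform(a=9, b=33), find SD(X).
6.9282

We have X ~ Uniform(a=9, b=33).

For a Uniform distribution with a=9, b=33:
σ = √Var(X) = 6.9282

The standard deviation is the square root of the variance.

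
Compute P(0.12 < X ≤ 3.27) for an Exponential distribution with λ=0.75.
0.827853

We have X ~ Exponential(λ=0.75).

To find P(0.12 < X ≤ 3.27), we use:
P(0.12 < X ≤ 3.27) = P(X ≤ 3.27) - P(X ≤ 0.12)
                 = F(3.27) - F(0.12)
                 = 0.913922 - 0.086069
                 = 0.827853

So there's approximately a 82.8% chance that X falls in this range.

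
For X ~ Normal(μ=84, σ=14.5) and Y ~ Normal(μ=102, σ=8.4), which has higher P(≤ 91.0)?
X has higher probability (P(X ≤ 91.0) = 0.6854 > P(Y ≤ 91.0) = 0.0952)

Compute P(≤ 91.0) for each distribution:

X ~ Normal(μ=84, σ=14.5):
P(X ≤ 91.0) = 0.6854

Y ~ Normal(μ=102, σ=8.4):
P(Y ≤ 91.0) = 0.0952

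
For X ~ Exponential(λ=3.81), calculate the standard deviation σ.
0.2625

We have X ~ Exponential(λ=3.81).

For an Exponential distribution with λ=3.81:
σ = √Var(X) = 0.2625

The standard deviation is the square root of the variance.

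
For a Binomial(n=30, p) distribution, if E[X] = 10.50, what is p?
p = 0.35

For a Binomial(n, p) distribution:
E[X] = n × p

Given n = 30 and E[X] = 10.50:
10.50 = 30 × p
p = 10.50 / 30 = 0.35

Verification: Binomial(30, 0.35) has E[X] = 10.50 ✓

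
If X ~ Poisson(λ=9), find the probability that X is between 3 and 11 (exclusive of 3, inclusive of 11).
0.781782

We have X ~ Poisson(λ=9).

To find P(3 < X ≤ 11), we use:
P(3 < X ≤ 11) = P(X ≤ 11) - P(X ≤ 3)
                 = F(11) - F(3)
                 = 0.803008 - 0.021226
                 = 0.781782

So there's approximately a 78.2% chance that X falls in this range.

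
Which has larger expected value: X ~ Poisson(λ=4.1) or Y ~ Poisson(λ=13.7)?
Y has larger mean (13.7000 > 4.1000)

Compute the expected value for each distribution:

X ~ Poisson(λ=4.1):
E[X] = 4.1000

Y ~ Poisson(λ=13.7):
E[Y] = 13.7000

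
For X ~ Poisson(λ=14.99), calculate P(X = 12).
0.083025

We have X ~ Poisson(λ=14.99).

For a Poisson distribution, the PMF gives us the probability of each outcome.

Using the PMF formula:
P(X = 12) = 0.083025

Rounded to 4 decimal places: 0.0830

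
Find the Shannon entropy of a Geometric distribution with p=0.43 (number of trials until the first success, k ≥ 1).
1.5891 nats

We have X ~ Geometric(p=0.43) (number of trials until the first success, k ≥ 1).

The Shannon entropy measures the uncertainty or information content of the distribution.

For a Geometric distribution with p=0.43 (number of trials until the first success, k ≥ 1):
H(X) = 1.5891 nats

(In bits, this would be 2.2926 bits.)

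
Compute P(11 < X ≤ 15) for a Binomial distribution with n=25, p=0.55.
0.574940

We have X ~ Binomial(n=25, p=0.55).

To find P(11 < X ≤ 15), we use:
P(11 < X ≤ 15) = P(X ≤ 15) - P(X ≤ 11)
                 = F(15) - F(11)
                 = 0.757629 - 0.182688
                 = 0.574940

So there's approximately a 57.5% chance that X falls in this range.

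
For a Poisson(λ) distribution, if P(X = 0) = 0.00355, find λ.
λ = 5.6408

For a Poisson(λ) distribution, the PMF at 0 is:
P(X = 0) = λ^0 e^(-λ) / 0! = e^(-λ)

Given P(X = 0) = 0.00355:
e^(-λ) = 0.00355
-λ = ln(0.00355)
λ = -ln(0.00355) = 5.6408

Verification: e^(-5.6408) = 0.00355 ✓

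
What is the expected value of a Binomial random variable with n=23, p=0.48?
11.0400

We have X ~ Binomial(n=23, p=0.48).

For a Binomial distribution with n=23, p=0.48:
E[X] = 11.0400

This is the expected (average) value of X.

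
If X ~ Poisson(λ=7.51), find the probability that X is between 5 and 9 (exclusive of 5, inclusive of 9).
0.534918

We have X ~ Poisson(λ=7.51).

To find P(5 < X ≤ 9), we use:
P(5 < X ≤ 9) = P(X ≤ 9) - P(X ≤ 5)
                 = F(9) - F(5)
                 = 0.775262 - 0.240345
                 = 0.534918

So there's approximately a 53.5% chance that X falls in this range.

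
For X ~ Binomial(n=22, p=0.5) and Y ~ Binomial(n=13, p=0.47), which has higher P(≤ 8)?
Y has higher probability (P(Y ≤ 8) = 0.9082 > P(X ≤ 8) = 0.1431)

Compute P(≤ 8) for each distribution:

X ~ Binomial(n=22, p=0.5):
P(X ≤ 8) = 0.1431

Y ~ Binomial(n=13, p=0.47):
P(Y ≤ 8) = 0.9082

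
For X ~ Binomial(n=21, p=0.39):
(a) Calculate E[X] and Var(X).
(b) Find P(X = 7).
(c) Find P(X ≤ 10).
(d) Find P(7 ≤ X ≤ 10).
(a) E[X] = 8.1900, Var(X) = 4.9959
(b) P(X = 7) = 0.157607
(c) P(X ≤ 10) = 0.849190
(d) P(7 ≤ X ≤ 10) = 0.621733

We have X ~ Binomial(n=21, p=0.39).

(a) Moments:
E[X] = 8.1900
Var(X) = 4.9959
σ = √Var(X) = 2.2352

(b) Point probability using PMF:
P(X = 7) = 0.157607

(c) Cumulative probability using CDF:
P(X ≤ 10) = F(10) = 0.849190

(d) Range probability:
P(7 ≤ X ≤ 10) = P(X ≤ 10) - P(X ≤ 6)
                   = F(10) - F(6)
                   = 0.849190 - 0.227456
                   = 0.621733

This means approximately 62.2% of outcomes fall in the interval [7, 10].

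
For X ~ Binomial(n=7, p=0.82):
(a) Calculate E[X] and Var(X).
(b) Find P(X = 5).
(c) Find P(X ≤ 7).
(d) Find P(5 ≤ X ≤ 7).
(a) E[X] = 5.7400, Var(X) = 1.0332
(b) P(X = 5) = 0.252251
(c) P(X ≤ 7) = 1.000000
(d) P(5 ≤ X ≤ 7) = 0.884585

We have X ~ Binomial(n=7, p=0.82).

(a) Moments:
E[X] = 5.7400
Var(X) = 1.0332
σ = √Var(X) = 1.0165

(b) Point probability using PMF:
P(X = 5) = 0.252251

(c) Cumulative probability using CDF:
P(X ≤ 7) = F(7) = 1.000000

(d) Range probability:
P(5 ≤ X ≤ 7) = P(X ≤ 7) - P(X ≤ 4)
                   = F(7) - F(4)
                   = 1.000000 - 0.115415
                   = 0.884585

This means approximately 88.5% of outcomes fall in the interval [5, 7].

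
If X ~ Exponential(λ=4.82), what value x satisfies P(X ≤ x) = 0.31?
0.0770

We have X ~ Exponential(λ=4.82).

We want to find x such that P(X ≤ x) = 0.31.

This is the 31st percentile, which means 31% of values fall below this point.

Using the inverse CDF (quantile function):
x = F⁻¹(0.31) = 0.0770

Verification: P(X ≤ 0.0770) = 0.31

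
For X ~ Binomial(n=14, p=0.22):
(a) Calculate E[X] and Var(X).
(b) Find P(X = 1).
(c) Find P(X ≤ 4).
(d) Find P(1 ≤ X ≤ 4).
(a) E[X] = 3.0800, Var(X) = 2.4024
(b) P(X = 1) = 0.121837
(c) P(X ≤ 4) = 0.823532
(d) P(1 ≤ X ≤ 4) = 0.792677

We have X ~ Binomial(n=14, p=0.22).

(a) Moments:
E[X] = 3.0800
Var(X) = 2.4024
σ = √Var(X) = 1.5500

(b) Point probability using PMF:
P(X = 1) = 0.121837

(c) Cumulative probability using CDF:
P(X ≤ 4) = F(4) = 0.823532

(d) Range probability:
P(1 ≤ X ≤ 4) = P(X ≤ 4) - P(X ≤ 0)
                   = F(4) - F(0)
                   = 0.823532 - 0.030855
                   = 0.792677

This means approximately 79.3% of outcomes fall in the interval [1, 4].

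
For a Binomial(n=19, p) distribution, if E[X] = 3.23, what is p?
p = 0.17

For a Binomial(n, p) distribution:
E[X] = n × p

Given n = 19 and E[X] = 3.23:
3.23 = 19 × p
p = 3.23 / 19 = 0.17

Verification: Binomial(19, 0.17) has E[X] = 3.23 ✓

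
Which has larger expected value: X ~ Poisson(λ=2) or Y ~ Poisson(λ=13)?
Y has larger mean (13.0000 > 2.0000)

Compute the expected value for each distribution:

X ~ Poisson(λ=2):
E[X] = 2.0000

Y ~ Poisson(λ=13):
E[Y] = 13.0000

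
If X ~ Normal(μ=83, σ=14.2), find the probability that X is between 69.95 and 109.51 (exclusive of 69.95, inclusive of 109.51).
0.789998

We have X ~ Normal(μ=83, σ=14.2).

To find P(69.95 < X ≤ 109.51), we use:
P(69.95 < X ≤ 109.51) = P(X ≤ 109.51) - P(X ≤ 69.95)
                 = F(109.51) - F(69.95)
                 = 0.969042 - 0.179044
                 = 0.789998

So there's approximately a 79.0% chance that X falls in this range.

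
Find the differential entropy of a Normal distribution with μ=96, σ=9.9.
3.7115 nats

We have X ~ Normal(μ=96, σ=9.9).

The differential entropy measures the uncertainty or information content of the distribution.

For a Normal distribution with μ=96, σ=9.9:
h(X) = 3.7115 nats

(In bits, this would be 5.3545 bits.)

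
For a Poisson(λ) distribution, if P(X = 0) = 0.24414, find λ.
λ = 1.4100

For a Poisson(λ) distribution, the PMF at 0 is:
P(X = 0) = λ^0 e^(-λ) / 0! = e^(-λ)

Given P(X = 0) = 0.24414:
e^(-λ) = 0.24414
-λ = ln(0.24414)
λ = -ln(0.24414) = 1.4100

Verification: e^(-1.4100) = 0.24414 ✓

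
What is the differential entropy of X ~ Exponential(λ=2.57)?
0.0561 nats

We have X ~ Exponential(λ=2.57).

The differential entropy measures the uncertainty or information content of the distribution.

For an Exponential distribution with λ=2.57:
h(X) = 0.0561 nats

(In bits, this would be 0.0809 bits.)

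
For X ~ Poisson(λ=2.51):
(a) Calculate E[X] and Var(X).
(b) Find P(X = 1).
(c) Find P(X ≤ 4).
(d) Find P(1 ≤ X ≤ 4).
(a) E[X] = 2.5100, Var(X) = 2.5100
(b) P(X = 1) = 0.203983
(c) P(X ≤ 4) = 0.889838
(d) P(1 ≤ X ≤ 4) = 0.808570

We have X ~ Poisson(λ=2.51).

(a) Moments:
E[X] = 2.5100
Var(X) = 2.5100
σ = √Var(X) = 1.5843

(b) Point probability using PMF:
P(X = 1) = 0.203983

(c) Cumulative probability using CDF:
P(X ≤ 4) = F(4) = 0.889838

(d) Range probability:
P(1 ≤ X ≤ 4) = P(X ≤ 4) - P(X ≤ 0)
                   = F(4) - F(0)
                   = 0.889838 - 0.081268
                   = 0.808570

This means approximately 80.9% of outcomes fall in the interval [1, 4].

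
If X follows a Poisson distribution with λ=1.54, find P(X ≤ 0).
0.214381

We have X ~ Poisson(λ=1.54).

The CDF gives us P(X ≤ k).

Using the CDF:
P(X ≤ 0) = 0.214381

This means there's approximately a 21.4% chance that X is at most 0.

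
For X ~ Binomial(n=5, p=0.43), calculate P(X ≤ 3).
0.887863

We have X ~ Binomial(n=5, p=0.43).

The CDF gives us P(X ≤ k).

Using the CDF:
P(X ≤ 3) = 0.887863

This means there's approximately a 88.8% chance that X is at most 3.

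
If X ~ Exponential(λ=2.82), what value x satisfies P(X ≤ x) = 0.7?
0.4269

We have X ~ Exponential(λ=2.82).

We want to find x such that P(X ≤ x) = 0.7.

This is the 70th percentile, which means 70% of values fall below this point.

Using the inverse CDF (quantile function):
x = F⁻¹(0.7) = 0.4269

Verification: P(X ≤ 0.4269) = 0.7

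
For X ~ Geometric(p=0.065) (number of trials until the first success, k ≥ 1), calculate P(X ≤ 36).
0.911035

We have X ~ Geometric(p=0.065) (number of trials until the first success, k ≥ 1).

The CDF gives us P(X ≤ k).

Using the CDF:
P(X ≤ 36) = 0.911035

This means there's approximately a 91.1% chance that X is at most 36.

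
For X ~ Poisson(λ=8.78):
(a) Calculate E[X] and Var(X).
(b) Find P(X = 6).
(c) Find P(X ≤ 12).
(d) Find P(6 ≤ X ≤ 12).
(a) E[X] = 8.7800, Var(X) = 8.7800
(b) P(X = 6) = 0.097843
(c) P(X ≤ 12) = 0.891191
(d) P(6 ≤ X ≤ 12) = 0.761472

We have X ~ Poisson(λ=8.78).

(a) Moments:
E[X] = 8.7800
Var(X) = 8.7800
σ = √Var(X) = 2.9631

(b) Point probability using PMF:
P(X = 6) = 0.097843

(c) Cumulative probability using CDF:
P(X ≤ 12) = F(12) = 0.891191

(d) Range probability:
P(6 ≤ X ≤ 12) = P(X ≤ 12) - P(X ≤ 5)
                   = F(12) - F(5)
                   = 0.891191 - 0.129718
                   = 0.761472

This means approximately 76.1% of outcomes fall in the interval [6, 12].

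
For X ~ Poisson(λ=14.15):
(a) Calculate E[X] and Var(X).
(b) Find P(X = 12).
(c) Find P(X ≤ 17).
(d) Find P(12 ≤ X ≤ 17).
(a) E[X] = 14.1500, Var(X) = 14.1500
(b) P(X = 12) = 0.096266
(c) P(X ≤ 17) = 0.816338
(d) P(12 ≤ X ≤ 17) = 0.568748

We have X ~ Poisson(λ=14.15).

(a) Moments:
E[X] = 14.1500
Var(X) = 14.1500
σ = √Var(X) = 3.7616

(b) Point probability using PMF:
P(X = 12) = 0.096266

(c) Cumulative probability using CDF:
P(X ≤ 17) = F(17) = 0.816338

(d) Range probability:
P(12 ≤ X ≤ 17) = P(X ≤ 17) - P(X ≤ 11)
                   = F(17) - F(11)
                   = 0.816338 - 0.247590
                   = 0.568748

This means approximately 56.9% of outcomes fall in the interval [12, 17].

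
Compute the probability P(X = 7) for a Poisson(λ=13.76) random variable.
0.019589

We have X ~ Poisson(λ=13.76).

For a Poisson distribution, the PMF gives us the probability of each outcome.

Using the PMF formula:
P(X = 7) = 0.019589

Rounded to 4 decimal places: 0.0196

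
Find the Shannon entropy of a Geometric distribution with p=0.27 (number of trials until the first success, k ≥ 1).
2.1602 nats

We have X ~ Geometric(p=0.27) (number of trials until the first success, k ≥ 1).

The Shannon entropy measures the uncertainty or information content of the distribution.

For a Geometric distribution with p=0.27 (number of trials until the first success, k ≥ 1):
H(X) = 2.1602 nats

(In bits, this would be 3.1165 bits.)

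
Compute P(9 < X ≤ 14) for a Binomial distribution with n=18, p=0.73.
0.726273

We have X ~ Binomial(n=18, p=0.73).

To find P(9 < X ≤ 14), we use:
P(9 < X ≤ 14) = P(X ≤ 14) - P(X ≤ 9)
                 = F(14) - F(9)
                 = 0.757824 - 0.031551
                 = 0.726273

So there's approximately a 72.6% chance that X falls in this range.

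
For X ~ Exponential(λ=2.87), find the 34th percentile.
0.1448

We have X ~ Exponential(λ=2.87).

We want to find x such that P(X ≤ x) = 0.34.

This is the 34th percentile, which means 34% of values fall below this point.

Using the inverse CDF (quantile function):
x = F⁻¹(0.34) = 0.1448

Verification: P(X ≤ 0.1448) = 0.34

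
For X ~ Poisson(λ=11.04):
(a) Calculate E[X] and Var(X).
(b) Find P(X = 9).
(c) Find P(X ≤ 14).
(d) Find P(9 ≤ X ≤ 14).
(a) E[X] = 11.0400, Var(X) = 11.0400
(b) P(X = 9) = 0.107733
(c) P(X ≤ 14) = 0.851118
(d) P(9 ≤ X ≤ 14) = 0.622665

We have X ~ Poisson(λ=11.04).

(a) Moments:
E[X] = 11.0400
Var(X) = 11.0400
σ = √Var(X) = 3.3226

(b) Point probability using PMF:
P(X = 9) = 0.107733

(c) Cumulative probability using CDF:
P(X ≤ 14) = F(14) = 0.851118

(d) Range probability:
P(9 ≤ X ≤ 14) = P(X ≤ 14) - P(X ≤ 8)
                   = F(14) - F(8)
                   = 0.851118 - 0.228453
                   = 0.622665

This means approximately 62.3% of outcomes fall in the interval [9, 14].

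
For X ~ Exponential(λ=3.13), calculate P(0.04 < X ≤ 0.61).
0.734136

We have X ~ Exponential(λ=3.13).

To find P(0.04 < X ≤ 0.61), we use:
P(0.04 < X ≤ 0.61) = P(X ≤ 0.61) - P(X ≤ 0.04)
                 = F(0.61) - F(0.04)
                 = 0.851816 - 0.117680
                 = 0.734136

So there's approximately a 73.4% chance that X falls in this range.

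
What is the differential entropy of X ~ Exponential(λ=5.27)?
-0.6620 nats

We have X ~ Exponential(λ=5.27).

The differential entropy measures the uncertainty or information content of the distribution.

For an Exponential distribution with λ=5.27:
h(X) = -0.6620 nats

(In bits, this would be -0.9551 bits.)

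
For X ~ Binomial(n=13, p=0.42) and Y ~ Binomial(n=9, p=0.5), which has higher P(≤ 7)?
Y has higher probability (P(Y ≤ 7) = 0.9805 > P(X ≤ 7) = 0.8736)

Compute P(≤ 7) for each distribution:

X ~ Binomial(n=13, p=0.42):
P(X ≤ 7) = 0.8736

Y ~ Binomial(n=9, p=0.5):
P(Y ≤ 7) = 0.9805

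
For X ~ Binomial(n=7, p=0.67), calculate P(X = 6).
0.208959

We have X ~ Binomial(n=7, p=0.67).

For a Binomial distribution, the PMF gives us the probability of each outcome.

Using the PMF formula:
P(X = 6) = 0.208959

Rounded to 4 decimal places: 0.2090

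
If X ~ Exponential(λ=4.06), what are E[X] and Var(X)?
E[X] = 0.2463, Var(X) = 0.0607

We have X ~ Exponential(λ=4.06).

For an Exponential distribution with λ=4.06:

Expected value:
E[X] = 0.2463

Variance:
Var(X) = 0.0607

Standard deviation:
σ = √Var(X) = 0.2463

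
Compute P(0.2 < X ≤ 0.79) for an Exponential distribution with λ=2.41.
0.468561

We have X ~ Exponential(λ=2.41).

To find P(0.2 < X ≤ 0.79), we use:
P(0.2 < X ≤ 0.79) = P(X ≤ 0.79) - P(X ≤ 0.2)
                 = F(0.79) - F(0.2)
                 = 0.851014 - 0.382453
                 = 0.468561

So there's approximately a 46.9% chance that X falls in this range.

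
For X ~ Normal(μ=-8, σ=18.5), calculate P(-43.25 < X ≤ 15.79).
0.872405

We have X ~ Normal(μ=-8, σ=18.5).

To find P(-43.25 < X ≤ 15.79), we use:
P(-43.25 < X ≤ 15.79) = P(X ≤ 15.79) - P(X ≤ -43.25)
                 = F(15.79) - F(-43.25)
                 = 0.900769 - 0.028364
                 = 0.872405

So there's approximately a 87.2% chance that X falls in this range.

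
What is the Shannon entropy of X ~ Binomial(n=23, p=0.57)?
2.2831 nats

We have X ~ Binomial(n=23, p=0.57).

The Shannon entropy measures the uncertainty or information content of the distribution.

For a Binomial distribution with n=23, p=0.57:
H(X) = 2.2831 nats

(In bits, this would be 3.2939 bits.)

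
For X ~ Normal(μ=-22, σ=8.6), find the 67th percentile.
-18.2167

We have X ~ Normal(μ=-22, σ=8.6).

We want to find x such that P(X ≤ x) = 0.67.

This is the 67th percentile, which means 67% of values fall below this point.

Using the inverse CDF (quantile function):
x = F⁻¹(0.67) = -18.2167

Verification: P(X ≤ -18.2167) = 0.67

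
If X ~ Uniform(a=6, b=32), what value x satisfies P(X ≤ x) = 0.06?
7.5600

We have X ~ Uniform(a=6, b=32).

We want to find x such that P(X ≤ x) = 0.06.

This is the 6th percentile, which means 6% of values fall below this point.

Using the inverse CDF (quantile function):
x = F⁻¹(0.06) = 7.5600

Verification: P(X ≤ 7.5600) = 0.06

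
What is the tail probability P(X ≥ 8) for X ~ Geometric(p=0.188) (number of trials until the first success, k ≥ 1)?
0.232751

We have X ~ Geometric(p=0.188) (number of trials until the first success, k ≥ 1).

For discrete distributions, P(X ≥ 8) = 1 - P(X ≤ 7).

P(X ≤ 7) = 0.767249
P(X ≥ 8) = 1 - 0.767249 = 0.232751

So there's approximately a 23.3% chance that X is at least 8.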